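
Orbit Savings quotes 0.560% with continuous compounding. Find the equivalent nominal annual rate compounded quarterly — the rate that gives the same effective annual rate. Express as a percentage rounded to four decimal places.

0.5604%

EAR under continuous compounding: e^0.00560 − 1 = 0.005616.
Solve (1 + r/4)^4 = 1.005616: r/4 = 1.005616^(1/4) − 1 = 0.001401, so r = 0.005604 = 0.5604%.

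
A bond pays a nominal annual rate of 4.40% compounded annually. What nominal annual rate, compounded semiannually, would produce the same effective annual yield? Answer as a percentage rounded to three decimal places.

4.353%

Compounded annually, EAR = nominal = 0.044000.
Solve (1 + r/2)^2 = 1.044000: r/2 = 1.044000^(1/2) − 1 = 0.021763, so r = 0.043526 = 4.353%.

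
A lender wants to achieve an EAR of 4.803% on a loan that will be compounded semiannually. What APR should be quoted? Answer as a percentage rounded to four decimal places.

4.7467%

(1 + r/2)^2 − 1 = 0.04803, so 1 + r/2 = 1.04803^(1/2).
r/2 = 0.023733, so r = 0.047467 = 4.7467%.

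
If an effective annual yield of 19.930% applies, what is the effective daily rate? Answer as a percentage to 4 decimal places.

0.0498%

The per-day rate i satisfies (1 + i)^365 = 1 + 0.19930.
i = 1.19930^(1/365) − 1 = 0.0004980 = 0.0498%.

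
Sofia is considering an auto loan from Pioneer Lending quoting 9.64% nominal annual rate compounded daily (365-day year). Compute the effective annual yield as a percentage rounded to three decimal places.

EAR = (1 + 0.0964/365)^365 − 1.
= 1.101185 − 1 = 10.119%.

10.119%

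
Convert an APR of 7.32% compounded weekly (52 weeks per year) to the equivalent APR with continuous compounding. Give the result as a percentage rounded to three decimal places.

EAR = (1 + 0.0732/52)^52 − 1 = 0.075890.
Equivalent continuous rate: r = ln(1 + 0.075890) = 0.073149 = 7.315%.

7.315%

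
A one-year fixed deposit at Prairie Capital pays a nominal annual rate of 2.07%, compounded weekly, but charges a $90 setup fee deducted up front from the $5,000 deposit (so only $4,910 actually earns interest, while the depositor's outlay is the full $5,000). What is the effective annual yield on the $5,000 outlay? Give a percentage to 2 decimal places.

0.25%

Value after one year: 4,910 × (1 + 0.0207/52)^52 = 4,910 × 1.020912 = $5,012.68.
Effective yield on the $5,000 outlay: 5,012.68 / 5,000 − 1 = 0.002535 = 0.25%.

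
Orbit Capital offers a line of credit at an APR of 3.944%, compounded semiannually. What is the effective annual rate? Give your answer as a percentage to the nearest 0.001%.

EAR = (1 + 0.03944/2)^2 − 1.
= (1 + 0.019720)^2 − 1 = 1.039829 − 1 = 3.983%.

3.983%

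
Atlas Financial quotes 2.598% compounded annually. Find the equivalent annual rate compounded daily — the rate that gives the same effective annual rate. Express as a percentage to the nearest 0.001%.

Compounded annually, EAR = nominal = 0.025980.
Solve (1 + r/365)^365 = 1.025980: r/365 = 1.025980^(1/365) − 1 = 0.000070, so r = 0.025649 = 2.565%.

2.565%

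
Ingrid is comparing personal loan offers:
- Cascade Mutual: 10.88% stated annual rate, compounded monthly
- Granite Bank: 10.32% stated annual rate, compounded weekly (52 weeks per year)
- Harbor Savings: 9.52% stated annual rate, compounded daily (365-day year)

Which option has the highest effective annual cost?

Cascade Mutual

Cascade Mutual: (1 + 0.1088/12)^12 − 1 = 11.439%
Granite Bank: (1 + 0.1032/52)^52 − 1 = 10.860%
Harbor Savings: (1 + 0.0952/365)^365 − 1 = 9.987%
The highest effective annual rate is Cascade Mutual at 11.439%.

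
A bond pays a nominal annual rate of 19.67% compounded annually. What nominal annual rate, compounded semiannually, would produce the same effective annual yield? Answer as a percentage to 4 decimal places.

Compounded annually, EAR = nominal = 0.196700.
Solve (1 + r/2)^2 = 1.196700: r/2 = 1.196700^(1/2) − 1 = 0.093938, so r = 0.187876 = 18.7876%.

18.7876%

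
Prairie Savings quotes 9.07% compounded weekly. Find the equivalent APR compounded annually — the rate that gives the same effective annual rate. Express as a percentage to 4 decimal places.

9.4854%

EAR = (1 + 0.0907/52)^52 − 1 = 0.094854.
Compounded annually, the equivalent nominal rate is the EAR itself: 9.4854%.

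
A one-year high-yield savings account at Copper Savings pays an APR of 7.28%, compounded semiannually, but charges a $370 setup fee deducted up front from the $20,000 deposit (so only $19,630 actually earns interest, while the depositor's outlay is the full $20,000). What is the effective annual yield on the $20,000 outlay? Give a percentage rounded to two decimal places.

5.43%

Value after one year: 19,630 × (1 + 0.0728/2)^2 = 19,630 × 1.074125 = $21,085.07.
Effective yield on the $20,000 outlay: 21,085.07 / 20,000 − 1 = 0.054254 = 5.43%.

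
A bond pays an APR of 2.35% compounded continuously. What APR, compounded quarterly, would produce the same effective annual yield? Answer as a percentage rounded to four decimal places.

EAR under continuous compounding: e^0.0235 − 1 = 0.023778.
Solve (1 + r/4)^4 = 1.023778: r/4 = 1.023778^(1/4) − 1 = 0.005892, so r = 0.023569 = 2.3569%.

2.3569%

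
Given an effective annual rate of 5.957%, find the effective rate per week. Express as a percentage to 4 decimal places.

The per-week rate i satisfies (1 + i)^52 = 1 + 0.05957.
i = 1.05957^(1/52) − 1 = 0.0011134 = 0.1113%.

0.1113%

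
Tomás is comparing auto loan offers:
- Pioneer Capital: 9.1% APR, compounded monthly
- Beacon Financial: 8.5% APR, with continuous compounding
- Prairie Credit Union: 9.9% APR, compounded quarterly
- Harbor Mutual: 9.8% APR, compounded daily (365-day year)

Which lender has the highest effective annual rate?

Pioneer Capital: (1 + 0.091/12)^12 − 1 = 9.489%
Beacon Financial: e^0.085 − 1 = 8.872%
Prairie Credit Union: (1 + 0.099/4)^4 − 1 = 10.274%
Harbor Mutual: (1 + 0.098/365)^365 − 1 = 10.295%
The highest effective annual rate is Harbor Mutual at 10.295%.

Harbor Mutual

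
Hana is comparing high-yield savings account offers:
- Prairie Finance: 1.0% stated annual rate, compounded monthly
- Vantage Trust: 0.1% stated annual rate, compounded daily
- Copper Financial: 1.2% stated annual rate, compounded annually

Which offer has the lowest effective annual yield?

Vantage Trust

Prairie Finance: (1 + 0.010/12)^12 − 1 = 1.005%
Vantage Trust: (1 + 0.001/365)^365 − 1 = 0.100%
Copper Financial: compounded annually, EAR = 1.200%
The lowest effective annual rate is Vantage Trust at 0.100%.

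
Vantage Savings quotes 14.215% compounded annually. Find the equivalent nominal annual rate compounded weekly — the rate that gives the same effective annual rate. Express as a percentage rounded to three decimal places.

Compounded annually, EAR = nominal = 0.142150.
Solve (1 + r/52)^52 = 1.142150: r/52 = 1.142150^(1/52) − 1 = 0.002559, so r = 0.133082 = 13.308%.

13.308%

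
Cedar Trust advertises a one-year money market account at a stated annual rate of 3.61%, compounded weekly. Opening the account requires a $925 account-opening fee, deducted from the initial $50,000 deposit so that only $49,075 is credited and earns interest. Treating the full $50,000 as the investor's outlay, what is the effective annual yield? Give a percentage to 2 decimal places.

1.76%

Value after one year: 49,075 × (1 + 0.0361/52)^52 = 49,075 × 1.036747 = $50,878.34.
Effective yield on the $50,000 outlay: 50,878.34 / 50,000 − 1 = 0.017567 = 1.76%.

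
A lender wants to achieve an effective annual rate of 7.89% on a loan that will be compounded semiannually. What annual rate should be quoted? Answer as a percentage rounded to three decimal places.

7.740%

(1 + r/2)^2 − 1 = 0.0789, so 1 + r/2 = 1.0789^(1/2).
r/2 = 0.038701, so r = 0.077402 = 7.740%.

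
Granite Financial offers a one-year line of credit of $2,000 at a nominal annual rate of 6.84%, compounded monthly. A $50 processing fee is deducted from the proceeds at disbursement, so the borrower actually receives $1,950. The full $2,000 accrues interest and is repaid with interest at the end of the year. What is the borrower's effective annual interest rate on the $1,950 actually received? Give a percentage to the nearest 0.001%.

9.804%

Amount owed after one year: 2,000 × (1 + 0.0684/12)^12 = 2,000 × 1.070586 = $2,141.17.
Effective rate on net proceeds: 2,141.17 / 1,950 − 1 = 0.098037 = 9.804%.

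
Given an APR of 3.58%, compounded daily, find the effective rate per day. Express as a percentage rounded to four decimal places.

0.0098%

With a nominal annual rate compounded daily, the periodic rate is the nominal rate divided by 365.
i = 0.0358 / 365 = 0.0000981 = 0.0098%.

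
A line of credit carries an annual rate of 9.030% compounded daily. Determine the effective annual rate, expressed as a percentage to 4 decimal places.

EAR = (1 + 0.09030/365)^365 − 1.
= (1 + 0.000247)^365 − 1 = 1.094490 − 1 = 9.4490%.

9.4490%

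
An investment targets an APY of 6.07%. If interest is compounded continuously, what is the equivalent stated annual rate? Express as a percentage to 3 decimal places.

Continuous: nominal r satisfies e^r − 1 = 0.0607.
r = ln(1 + 0.0607) = ln(1.0607) = 0.058929 = 5.893%.

5.893%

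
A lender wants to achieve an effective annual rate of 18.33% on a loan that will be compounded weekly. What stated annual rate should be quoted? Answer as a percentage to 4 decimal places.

16.8580%

(1 + r/52)^52 − 1 = 0.1833, so 1 + r/52 = 1.1833^(1/52).
r/52 = 0.003242, so r = 0.168580 = 16.8580%.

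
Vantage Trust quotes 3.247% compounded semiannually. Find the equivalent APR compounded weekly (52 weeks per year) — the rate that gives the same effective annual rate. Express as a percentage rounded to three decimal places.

EAR = (1 + 0.03247/2)^2 − 1 = 0.032734.
Solve (1 + r/52)^52 = 1.032734: r/52 = 1.032734^(1/52) − 1 = 0.000620, so r = 0.032219 = 3.222%.

3.222%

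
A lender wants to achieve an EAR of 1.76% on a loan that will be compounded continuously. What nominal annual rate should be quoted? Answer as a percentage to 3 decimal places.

1.745%

Continuous: nominal r satisfies e^r − 1 = 0.0176.
r = ln(1 + 0.0176) = ln(1.0176) = 0.017447 = 1.745%.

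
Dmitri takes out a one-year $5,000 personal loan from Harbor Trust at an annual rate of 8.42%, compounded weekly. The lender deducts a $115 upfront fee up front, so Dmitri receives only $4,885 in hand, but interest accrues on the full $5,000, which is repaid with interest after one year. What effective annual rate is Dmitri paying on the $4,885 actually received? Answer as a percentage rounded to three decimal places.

Amount owed after one year: 5,000 × (1 + 0.0842/52)^52 = 5,000 × 1.087772 = $5,438.86.
Effective rate on net proceeds: 5,438.86 / 4,885 − 1 = 0.113380 = 11.338%.

11.338%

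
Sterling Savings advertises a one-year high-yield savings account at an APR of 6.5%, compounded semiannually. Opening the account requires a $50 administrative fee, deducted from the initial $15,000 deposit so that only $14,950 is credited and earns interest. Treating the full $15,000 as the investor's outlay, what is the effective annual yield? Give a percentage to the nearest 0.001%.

Value after one year: 14,950 × (1 + 0.065/2)^2 = 14,950 × 1.066056 = $15,937.54.
Effective yield on the $15,000 outlay: 15,937.54 / 15,000 − 1 = 0.062503 = 6.250%.

6.250%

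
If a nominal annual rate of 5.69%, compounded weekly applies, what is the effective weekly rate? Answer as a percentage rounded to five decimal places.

With a nominal annual rate compounded weekly, the periodic rate is the nominal rate divided by 52.
i = 0.0569 / 52 = 0.0010942 = 0.10942%.

0.10942%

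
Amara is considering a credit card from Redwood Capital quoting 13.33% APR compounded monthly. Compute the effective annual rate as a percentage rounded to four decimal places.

EAR = (1 + 0.1333/12)^12 − 1.
= 1.141753 − 1 = 14.1753%.

14.1753%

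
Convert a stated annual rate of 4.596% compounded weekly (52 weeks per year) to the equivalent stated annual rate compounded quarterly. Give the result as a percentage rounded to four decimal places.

EAR = (1 + 0.04596/52)^52 − 1 = 0.047011.
Solve (1 + r/4)^4 = 1.047011: r/4 = 1.047011^(1/4) − 1 = 0.011551, so r = 0.046205 = 4.6205%.

4.6205%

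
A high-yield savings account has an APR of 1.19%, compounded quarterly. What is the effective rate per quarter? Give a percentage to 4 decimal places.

0.2975%

With a nominal annual rate compounded quarterly, the periodic rate is the nominal rate divided by 4.
i = 0.0119 / 4 = 0.0029750 = 0.2975%.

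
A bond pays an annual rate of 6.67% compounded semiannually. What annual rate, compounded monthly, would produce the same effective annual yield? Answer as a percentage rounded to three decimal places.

EAR = (1 + 0.0667/2)^2 − 1 = 0.067812.
Solve (1 + r/12)^12 = 1.067812: r/12 = 1.067812^(1/12) − 1 = 0.005483, so r = 0.065792 = 6.579%.

6.579%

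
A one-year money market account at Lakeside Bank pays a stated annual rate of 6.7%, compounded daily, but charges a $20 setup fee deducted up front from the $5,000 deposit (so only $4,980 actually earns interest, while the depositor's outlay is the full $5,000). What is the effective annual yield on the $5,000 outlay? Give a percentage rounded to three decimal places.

6.501%

Value after one year: 4,980 × (1 + 0.067/365)^365 = 4,980 × 1.069289 = $5,325.06.
Effective yield on the $5,000 outlay: 5,325.06 / 5,000 − 1 = 0.065012 = 6.501%.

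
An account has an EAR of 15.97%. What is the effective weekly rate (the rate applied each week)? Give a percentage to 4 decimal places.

0.2853%

The per-week rate i satisfies (1 + i)^52 = 1 + 0.1597.
i = 1.1597^(1/52) − 1 = 0.0028533 = 0.2853%.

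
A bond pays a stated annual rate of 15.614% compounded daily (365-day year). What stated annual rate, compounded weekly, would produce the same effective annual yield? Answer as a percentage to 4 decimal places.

EAR = (1 + 0.15614/365)^365 − 1 = 0.168951.
Solve (1 + r/52)^52 = 1.168951: r/52 = 1.168951^(1/52) − 1 = 0.003007, so r = 0.156341 = 15.6341%.

15.6341%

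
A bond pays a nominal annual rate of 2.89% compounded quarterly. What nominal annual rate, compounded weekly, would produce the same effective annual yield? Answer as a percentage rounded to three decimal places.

EAR = (1 + 0.0289/4)^4 − 1 = 0.029215.
Solve (1 + r/52)^52 = 1.029215: r/52 = 1.029215^(1/52) − 1 = 0.000554, so r = 0.028804 = 2.880%.

2.880%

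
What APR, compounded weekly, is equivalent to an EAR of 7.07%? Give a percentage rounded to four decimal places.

6.8358%

(1 + r/52)^52 − 1 = 0.0707, so 1 + r/52 = 1.0707^(1/52).
r/52 = 0.001315, so r = 0.068358 = 6.8358%.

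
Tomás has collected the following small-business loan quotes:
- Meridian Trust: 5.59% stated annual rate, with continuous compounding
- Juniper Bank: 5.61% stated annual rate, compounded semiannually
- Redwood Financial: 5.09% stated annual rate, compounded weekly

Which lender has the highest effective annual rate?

Meridian Trust: e^0.0559 − 1 = 5.749%
Juniper Bank: (1 + 0.0561/2)^2 − 1 = 5.689%
Redwood Financial: (1 + 0.0509/52)^52 − 1 = 5.219%
The highest effective annual rate is Meridian Trust at 5.749%.

Meridian Trust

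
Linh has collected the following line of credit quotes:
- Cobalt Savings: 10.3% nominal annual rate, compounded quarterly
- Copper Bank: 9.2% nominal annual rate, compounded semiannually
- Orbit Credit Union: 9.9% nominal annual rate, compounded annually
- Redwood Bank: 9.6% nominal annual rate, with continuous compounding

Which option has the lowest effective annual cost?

Copper Bank

Cobalt Savings: (1 + 0.103/4)^4 − 1 = 10.705%
Copper Bank: (1 + 0.092/2)^2 − 1 = 9.412%
Orbit Credit Union: compounded annually, EAR = 9.900%
Redwood Bank: e^0.096 − 1 = 10.076%
The lowest effective annual rate is Copper Bank at 9.412%.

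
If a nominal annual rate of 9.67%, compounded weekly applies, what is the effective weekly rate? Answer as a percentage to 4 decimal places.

With a nominal annual rate compounded weekly, the periodic rate is the nominal rate divided by 52.
i = 0.0967 / 52 = 0.0018596 = 0.1860%.

0.1860%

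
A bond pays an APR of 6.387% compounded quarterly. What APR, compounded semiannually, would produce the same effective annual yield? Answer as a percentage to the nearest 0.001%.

6.438%

EAR = (1 + 0.06387/4)^4 − 1 = 0.065416.
Solve (1 + r/2)^2 = 1.065416: r/2 = 1.065416^(1/2) − 1 = 0.032190, so r = 0.064380 = 6.438%.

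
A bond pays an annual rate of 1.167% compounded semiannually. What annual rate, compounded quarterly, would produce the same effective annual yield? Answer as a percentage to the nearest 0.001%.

1.165%

EAR = (1 + 0.01167/2)^2 − 1 = 0.011704.
Solve (1 + r/4)^4 = 1.011704: r/4 = 1.011704^(1/4) − 1 = 0.002913, so r = 0.011653 = 1.165%.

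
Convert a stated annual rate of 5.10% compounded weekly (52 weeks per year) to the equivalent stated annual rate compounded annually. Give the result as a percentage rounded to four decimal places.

5.2297%

EAR = (1 + 0.0510/52)^52 − 1 = 0.052297.
Compounded annually, the equivalent nominal rate is the EAR itself: 5.2297%.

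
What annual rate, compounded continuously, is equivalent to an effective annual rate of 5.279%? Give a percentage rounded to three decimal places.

Continuous: nominal r satisfies e^r − 1 = 0.05279.
r = ln(1 + 0.05279) = ln(1.05279) = 0.051444 = 5.144%.

5.144%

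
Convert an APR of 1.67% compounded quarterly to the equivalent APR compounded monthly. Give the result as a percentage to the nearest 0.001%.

EAR = (1 + 0.0167/4)^4 − 1 = 0.016805.
Solve (1 + r/12)^12 = 1.016805: r/12 = 1.016805^(1/12) − 1 = 0.001390, so r = 0.016677 = 1.668%.

1.668%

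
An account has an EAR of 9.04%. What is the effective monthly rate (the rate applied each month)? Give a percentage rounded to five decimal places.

0.72381%

The per-month rate i satisfies (1 + i)^12 = 1 + 0.0904.
i = 1.0904^(1/12) − 1 = 0.0072381 = 0.72381%.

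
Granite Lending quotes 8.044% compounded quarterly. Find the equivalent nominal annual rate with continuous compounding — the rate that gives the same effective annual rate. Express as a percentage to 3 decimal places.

EAR = (1 + 0.08044/4)^4 − 1 = 0.082899.
Equivalent continuous rate: r = ln(1 + 0.082899) = 0.079642 = 7.964%.

7.964%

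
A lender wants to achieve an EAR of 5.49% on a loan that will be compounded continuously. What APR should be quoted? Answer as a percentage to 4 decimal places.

5.3446%

Continuous: nominal r satisfies e^r − 1 = 0.0549.
r = ln(1 + 0.0549) = ln(1.0549) = 0.053446 = 5.3446%.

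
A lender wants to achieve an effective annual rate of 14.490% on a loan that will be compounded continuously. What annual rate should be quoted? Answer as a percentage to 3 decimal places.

13.532%

Continuous: nominal r satisfies e^r − 1 = 0.14490.
r = ln(1 + 0.14490) = ln(1.14490) = 0.135317 = 13.532%.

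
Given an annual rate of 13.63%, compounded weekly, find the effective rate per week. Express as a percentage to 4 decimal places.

With a nominal annual rate compounded weekly, the periodic rate is the nominal rate divided by 52.
i = 0.1363 / 52 = 0.0026212 = 0.2621%.

0.2621%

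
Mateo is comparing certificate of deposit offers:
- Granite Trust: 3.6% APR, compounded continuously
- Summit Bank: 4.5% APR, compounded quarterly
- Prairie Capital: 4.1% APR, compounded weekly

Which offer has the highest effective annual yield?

Summit Bank

Granite Trust: e^0.036 − 1 = 3.666%
Summit Bank: (1 + 0.045/4)^4 − 1 = 4.577%
Prairie Capital: (1 + 0.041/52)^52 − 1 = 4.184%
The highest effective annual rate is Summit Bank at 4.577%.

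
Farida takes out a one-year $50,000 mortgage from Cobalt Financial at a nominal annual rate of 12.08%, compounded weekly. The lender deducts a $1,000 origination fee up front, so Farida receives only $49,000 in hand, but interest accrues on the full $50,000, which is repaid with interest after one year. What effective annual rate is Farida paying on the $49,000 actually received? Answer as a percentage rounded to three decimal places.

15.127%

Amount owed after one year: 50,000 × (1 + 0.1208/52)^52 = 50,000 × 1.128241 = $56,412.06.
Effective rate on net proceeds: 56,412.06 / 49,000 − 1 = 0.151266 = 15.127%.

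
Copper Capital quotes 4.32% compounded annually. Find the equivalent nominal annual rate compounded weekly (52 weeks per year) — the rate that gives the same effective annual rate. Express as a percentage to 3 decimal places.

4.231%

Compounded annually, EAR = nominal = 0.043200.
Solve (1 + r/52)^52 = 1.043200: r/52 = 1.043200^(1/52) − 1 = 0.000814, so r = 0.042310 = 4.231%.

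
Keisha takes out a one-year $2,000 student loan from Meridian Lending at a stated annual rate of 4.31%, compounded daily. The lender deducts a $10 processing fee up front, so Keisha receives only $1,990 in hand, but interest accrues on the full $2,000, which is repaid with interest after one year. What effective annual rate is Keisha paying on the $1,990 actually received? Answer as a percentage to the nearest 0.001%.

Amount owed after one year: 2,000 × (1 + 0.0431/365)^365 = 2,000 × 1.044040 = $2,088.08.
Effective rate on net proceeds: 2,088.08 / 1,990 − 1 = 0.049286 = 4.929%.

4.929%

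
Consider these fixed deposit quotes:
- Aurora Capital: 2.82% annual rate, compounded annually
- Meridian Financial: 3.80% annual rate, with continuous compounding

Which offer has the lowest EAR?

Aurora Capital: compounded annually, EAR = 2.820%
Meridian Financial: e^0.0380 − 1 = 3.873%
The lowest effective annual rate is Aurora Capital at 2.820%.

Aurora Capital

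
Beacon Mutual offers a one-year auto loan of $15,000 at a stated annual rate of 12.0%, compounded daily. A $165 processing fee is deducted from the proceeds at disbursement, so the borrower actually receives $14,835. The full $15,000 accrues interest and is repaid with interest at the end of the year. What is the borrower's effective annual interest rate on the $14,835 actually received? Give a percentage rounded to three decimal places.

Amount owed after one year: 15,000 × (1 + 0.120/365)^365 = 15,000 × 1.127475 = $16,912.12.
Effective rate on net proceeds: 16,912.12 / 14,835 − 1 = 0.140015 = 14.001%.

14.001%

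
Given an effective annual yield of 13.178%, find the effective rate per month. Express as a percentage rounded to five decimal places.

1.03694%

The per-month rate i satisfies (1 + i)^12 = 1 + 0.13178.
i = 1.13178^(1/12) − 1 = 0.0103694 = 1.03694%.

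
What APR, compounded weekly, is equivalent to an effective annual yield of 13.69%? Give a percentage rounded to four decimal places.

12.8464%

(1 + r/52)^52 − 1 = 0.1369, so 1 + r/52 = 1.1369^(1/52).
r/52 = 0.002470, so r = 0.128464 = 12.8464%.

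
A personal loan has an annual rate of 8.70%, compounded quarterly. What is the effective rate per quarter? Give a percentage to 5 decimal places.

With a nominal annual rate compounded quarterly, the periodic rate is the nominal rate divided by 4.
i = 0.0870 / 4 = 0.0217500 = 2.17500%.

2.17500%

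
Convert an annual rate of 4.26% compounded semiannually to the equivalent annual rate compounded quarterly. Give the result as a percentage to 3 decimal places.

4.238%

EAR = (1 + 0.0426/2)^2 − 1 = 0.043054.
Solve (1 + r/4)^4 = 1.043054: r/4 = 1.043054^(1/4) − 1 = 0.010594, so r = 0.042376 = 4.238%.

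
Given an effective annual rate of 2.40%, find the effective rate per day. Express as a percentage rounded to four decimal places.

0.0065%

The per-day rate i satisfies (1 + i)^365 = 1 + 0.0240.
i = 1.0240^(1/365) − 1 = 0.0000650 = 0.0065%.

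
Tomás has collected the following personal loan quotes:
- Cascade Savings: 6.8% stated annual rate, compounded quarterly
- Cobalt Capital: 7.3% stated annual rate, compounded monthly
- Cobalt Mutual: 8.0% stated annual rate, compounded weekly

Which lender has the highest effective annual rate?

Cascade Savings: (1 + 0.068/4)^4 − 1 = 6.975%
Cobalt Capital: (1 + 0.073/12)^12 − 1 = 7.549%
Cobalt Mutual: (1 + 0.080/52)^52 − 1 = 8.322%
The highest effective annual rate is Cobalt Mutual at 8.322%.

Cobalt Mutual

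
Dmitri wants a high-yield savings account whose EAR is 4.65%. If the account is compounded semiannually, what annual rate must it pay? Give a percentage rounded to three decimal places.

4.597%

(1 + r/2)^2 − 1 = 0.0465, so 1 + r/2 = 1.0465^(1/2).
r/2 = 0.022986, so r = 0.045972 = 4.597%.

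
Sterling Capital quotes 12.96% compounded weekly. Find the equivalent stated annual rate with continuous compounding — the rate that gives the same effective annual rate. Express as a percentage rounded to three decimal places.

12.944%

EAR = (1 + 0.1296/52)^52 − 1 = 0.138189.
Equivalent continuous rate: r = ln(1 + 0.138189) = 0.129439 = 12.944%.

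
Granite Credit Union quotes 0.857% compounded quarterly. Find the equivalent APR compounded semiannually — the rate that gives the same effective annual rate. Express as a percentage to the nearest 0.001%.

0.858%

EAR = (1 + 0.00857/4)^4 − 1 = 0.008598.
Solve (1 + r/2)^2 = 1.008598: r/2 = 1.008598^(1/2) − 1 = 0.004290, so r = 0.008579 = 0.858%.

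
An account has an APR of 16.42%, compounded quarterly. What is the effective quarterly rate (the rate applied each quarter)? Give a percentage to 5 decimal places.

With a nominal annual rate compounded quarterly, the periodic rate is the nominal rate divided by 4.
i = 0.1642 / 4 = 0.0410500 = 4.10500%.

4.10500%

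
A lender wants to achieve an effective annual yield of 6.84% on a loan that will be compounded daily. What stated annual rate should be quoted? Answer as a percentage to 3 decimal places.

(1 + r/365)^365 − 1 = 0.0684, so 1 + r/365 = 1.0684^(1/365).
r/365 = 0.000181, so r = 0.066168 = 6.617%.

6.617%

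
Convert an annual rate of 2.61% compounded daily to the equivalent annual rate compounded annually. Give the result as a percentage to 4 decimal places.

2.6443%

EAR = (1 + 0.0261/365)^365 − 1 = 0.026443.
Compounded annually, the equivalent nominal rate is the EAR itself: 2.6443%.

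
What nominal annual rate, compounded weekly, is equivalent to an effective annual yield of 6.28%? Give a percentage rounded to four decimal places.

6.0943%

(1 + r/52)^52 − 1 = 0.0628, so 1 + r/52 = 1.0628^(1/52).
r/52 = 0.001172, so r = 0.060943 = 6.0943%.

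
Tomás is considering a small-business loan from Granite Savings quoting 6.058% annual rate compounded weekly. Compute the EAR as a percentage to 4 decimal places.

EAR = (1 + 0.06058/52)^52 − 1.
= 1.062415 − 1 = 6.2415%.

6.2415%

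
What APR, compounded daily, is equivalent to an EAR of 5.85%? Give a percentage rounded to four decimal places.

5.6857%

(1 + r/365)^365 − 1 = 0.0585, so 1 + r/365 = 1.0585^(1/365).
r/365 = 0.000156, so r = 0.056857 = 5.6857%.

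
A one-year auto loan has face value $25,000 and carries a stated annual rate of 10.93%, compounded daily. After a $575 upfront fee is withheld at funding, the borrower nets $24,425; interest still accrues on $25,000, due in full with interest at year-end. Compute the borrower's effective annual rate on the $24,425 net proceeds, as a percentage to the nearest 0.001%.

14.174%

Amount owed after one year: 25,000 × (1 + 0.1093/365)^365 = 25,000 × 1.115479 = $27,886.97.
Effective rate on net proceeds: 27,886.97 / 24,425 − 1 = 0.141739 = 14.174%.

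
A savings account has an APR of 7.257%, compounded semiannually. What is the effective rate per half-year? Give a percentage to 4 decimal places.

3.6285%

With a nominal annual rate compounded semiannually, the periodic rate is the nominal rate divided by 2.
i = 0.07257 / 2 = 0.0362850 = 3.6285%.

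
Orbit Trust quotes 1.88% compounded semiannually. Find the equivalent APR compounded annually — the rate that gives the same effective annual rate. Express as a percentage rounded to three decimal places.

1.889%

EAR = (1 + 0.0188/2)^2 − 1 = 0.018888.
Compounded annually, the equivalent nominal rate is the EAR itself: 1.889%.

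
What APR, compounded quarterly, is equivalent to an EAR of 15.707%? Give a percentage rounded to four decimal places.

(1 + r/4)^4 − 1 = 0.15707, so 1 + r/4 = 1.15707^(1/4).
r/4 = 0.037146, so r = 0.148584 = 14.8584%.

14.8584%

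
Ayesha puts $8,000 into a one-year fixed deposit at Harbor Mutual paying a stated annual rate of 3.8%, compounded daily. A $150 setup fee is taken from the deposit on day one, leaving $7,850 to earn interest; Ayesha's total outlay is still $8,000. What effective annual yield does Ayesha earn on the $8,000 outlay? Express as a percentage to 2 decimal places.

1.93%

Value after one year: 7,850 × (1 + 0.038/365)^365 = 7,850 × 1.038729 = $8,154.02.
Effective yield on the $8,000 outlay: 8,154.02 / 8,000 − 1 = 0.019253 = 1.93%.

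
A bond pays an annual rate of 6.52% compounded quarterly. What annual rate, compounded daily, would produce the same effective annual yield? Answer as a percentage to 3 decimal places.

EAR = (1 + 0.0652/4)^4 − 1 = 0.066812.
Solve (1 + r/365)^365 = 1.066812: r/365 = 1.066812^(1/365) − 1 = 0.000177, so r = 0.064680 = 6.468%.

6.468%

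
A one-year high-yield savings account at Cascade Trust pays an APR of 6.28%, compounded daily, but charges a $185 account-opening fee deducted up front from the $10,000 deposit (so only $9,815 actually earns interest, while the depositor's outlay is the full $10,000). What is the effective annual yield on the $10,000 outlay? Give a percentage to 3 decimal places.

4.511%

Value after one year: 9,815 × (1 + 0.0628/365)^365 = 9,815 × 1.064808 = $10,451.09.
Effective yield on the $10,000 outlay: 10,451.09 / 10,000 − 1 = 0.045109 = 4.511%.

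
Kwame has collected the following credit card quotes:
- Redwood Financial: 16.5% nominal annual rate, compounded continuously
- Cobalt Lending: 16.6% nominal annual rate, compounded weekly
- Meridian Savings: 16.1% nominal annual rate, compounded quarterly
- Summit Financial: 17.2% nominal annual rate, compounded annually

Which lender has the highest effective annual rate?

Redwood Financial: e^0.165 − 1 = 17.939%
Cobalt Lending: (1 + 0.166/52)^52 − 1 = 18.026%
Meridian Savings: (1 + 0.161/4)^4 − 1 = 17.098%
Summit Financial: compounded annually, EAR = 17.200%
The highest effective annual rate is Cobalt Lending at 18.026%.

Cobalt Lending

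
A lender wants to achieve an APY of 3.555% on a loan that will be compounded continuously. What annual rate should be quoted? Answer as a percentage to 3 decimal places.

Continuous: nominal r satisfies e^r − 1 = 0.03555.
r = ln(1 + 0.03555) = ln(1.03555) = 0.034933 = 3.493%.

3.493%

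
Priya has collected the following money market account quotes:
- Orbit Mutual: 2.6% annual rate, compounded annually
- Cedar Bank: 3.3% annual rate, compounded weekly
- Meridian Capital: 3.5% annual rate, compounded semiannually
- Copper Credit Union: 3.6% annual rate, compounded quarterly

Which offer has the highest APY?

Orbit Mutual: compounded annually, EAR = 2.600%
Cedar Bank: (1 + 0.033/52)^52 − 1 = 3.354%
Meridian Capital: (1 + 0.035/2)^2 − 1 = 3.531%
Copper Credit Union: (1 + 0.036/4)^4 − 1 = 3.649%
The highest effective annual rate is Copper Credit Union at 3.649%.

Copper Credit Union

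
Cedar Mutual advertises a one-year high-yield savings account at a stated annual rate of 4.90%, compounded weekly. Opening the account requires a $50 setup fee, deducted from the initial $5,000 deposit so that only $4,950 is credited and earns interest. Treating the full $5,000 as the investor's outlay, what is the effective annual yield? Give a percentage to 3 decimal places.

Value after one year: 4,950 × (1 + 0.0490/52)^52 = 4,950 × 1.050196 = $5,198.47.
Effective yield on the $5,000 outlay: 5,198.47 / 5,000 − 1 = 0.039694 = 3.969%.

3.969%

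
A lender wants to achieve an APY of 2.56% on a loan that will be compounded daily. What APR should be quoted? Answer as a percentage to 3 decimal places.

2.528%

(1 + r/365)^365 − 1 = 0.0256, so 1 + r/365 = 1.0256^(1/365).
r/365 = 0.000069, so r = 0.025279 = 2.528%.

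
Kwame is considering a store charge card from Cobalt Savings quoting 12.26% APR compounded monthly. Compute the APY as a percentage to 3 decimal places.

EAR = (1 + 0.1226/12)^12 − 1.
= (1 + 0.010217)^12 − 1 = 1.129729 − 1 = 12.973%.

12.973%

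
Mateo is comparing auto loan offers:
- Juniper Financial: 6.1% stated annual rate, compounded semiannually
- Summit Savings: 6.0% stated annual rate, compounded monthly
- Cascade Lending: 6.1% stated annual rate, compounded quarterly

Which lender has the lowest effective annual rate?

Juniper Financial: (1 + 0.061/2)^2 − 1 = 6.193%
Summit Savings: (1 + 0.060/12)^12 − 1 = 6.168%
Cascade Lending: (1 + 0.061/4)^4 − 1 = 6.241%
The lowest effective annual rate is Summit Savings at 6.168%.

Summit Savings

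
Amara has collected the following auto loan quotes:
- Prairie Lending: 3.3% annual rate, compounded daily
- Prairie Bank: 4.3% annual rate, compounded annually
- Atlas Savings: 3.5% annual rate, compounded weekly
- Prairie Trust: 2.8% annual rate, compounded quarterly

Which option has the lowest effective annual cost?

Prairie Trust

Prairie Lending: (1 + 0.033/365)^365 − 1 = 3.355%
Prairie Bank: compounded annually, EAR = 4.300%
Atlas Savings: (1 + 0.035/52)^52 − 1 = 3.561%
Prairie Trust: (1 + 0.028/4)^4 − 1 = 2.830%
The lowest effective annual rate is Prairie Trust at 2.830%.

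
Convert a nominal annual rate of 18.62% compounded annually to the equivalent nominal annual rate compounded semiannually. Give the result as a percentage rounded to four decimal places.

17.8256%

Compounded annually, EAR = nominal = 0.186200.
Solve (1 + r/2)^2 = 1.186200: r/2 = 1.186200^(1/2) − 1 = 0.089128, so r = 0.178256 = 17.8256%.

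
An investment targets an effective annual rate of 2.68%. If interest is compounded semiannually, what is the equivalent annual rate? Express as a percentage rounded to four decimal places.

2.6623%

(1 + r/2)^2 − 1 = 0.0268, so 1 + r/2 = 1.0268^(1/2).
r/2 = 0.013311, so r = 0.026623 = 2.6623%.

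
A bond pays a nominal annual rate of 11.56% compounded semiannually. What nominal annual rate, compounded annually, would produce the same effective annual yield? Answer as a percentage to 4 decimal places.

11.8941%

EAR = (1 + 0.1156/2)^2 − 1 = 0.118941.
Compounded annually, the equivalent nominal rate is the EAR itself: 11.8941%.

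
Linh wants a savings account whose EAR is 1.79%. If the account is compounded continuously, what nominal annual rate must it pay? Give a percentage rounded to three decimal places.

1.774%

Continuous: nominal r satisfies e^r − 1 = 0.0179.
r = ln(1 + 0.0179) = ln(1.0179) = 0.017742 = 1.774%.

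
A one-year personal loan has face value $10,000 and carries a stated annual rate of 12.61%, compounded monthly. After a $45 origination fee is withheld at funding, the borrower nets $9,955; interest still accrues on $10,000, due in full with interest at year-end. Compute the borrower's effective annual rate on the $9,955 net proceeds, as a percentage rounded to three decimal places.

Amount owed after one year: 10,000 × (1 + 0.1261/12)^12 = 10,000 × 1.133649 = $11,336.49.
Effective rate on net proceeds: 11,336.49 / 9,955 − 1 = 0.138774 = 13.877%.

13.877%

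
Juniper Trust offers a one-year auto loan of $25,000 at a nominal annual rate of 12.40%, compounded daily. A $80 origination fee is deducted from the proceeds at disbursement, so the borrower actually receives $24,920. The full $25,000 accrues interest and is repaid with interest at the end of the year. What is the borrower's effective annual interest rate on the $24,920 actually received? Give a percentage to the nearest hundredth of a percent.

Amount owed after one year: 25,000 × (1 + 0.1240/365)^365 = 25,000 × 1.131992 = $28,299.80.
Effective rate on net proceeds: 28,299.80 / 24,920 − 1 = 0.135626 = 13.56%.

13.56%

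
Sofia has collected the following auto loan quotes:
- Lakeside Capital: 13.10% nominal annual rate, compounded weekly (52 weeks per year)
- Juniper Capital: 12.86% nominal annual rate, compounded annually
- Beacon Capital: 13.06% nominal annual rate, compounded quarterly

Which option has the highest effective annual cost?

Lakeside Capital: (1 + 0.1310/52)^52 − 1 = 13.978%
Juniper Capital: compounded annually, EAR = 12.860%
Beacon Capital: (1 + 0.1306/4)^4 − 1 = 13.714%
The highest effective annual rate is Lakeside Capital at 13.978%.

Lakeside Capital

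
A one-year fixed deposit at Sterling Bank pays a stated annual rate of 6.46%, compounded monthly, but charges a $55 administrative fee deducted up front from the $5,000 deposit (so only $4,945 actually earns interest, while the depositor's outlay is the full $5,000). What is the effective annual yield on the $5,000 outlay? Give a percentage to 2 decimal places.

Value after one year: 4,945 × (1 + 0.0646/12)^12 = 4,945 × 1.066547 = $5,274.08.
Effective yield on the $5,000 outlay: 5,274.08 / 5,000 − 1 = 0.054815 = 5.48%.

5.48%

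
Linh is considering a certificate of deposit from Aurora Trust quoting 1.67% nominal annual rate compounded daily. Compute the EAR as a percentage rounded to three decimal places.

1.684%

EAR = (1 + 0.0167/365)^365 − 1.
= 1.016840 − 1 = 1.684%.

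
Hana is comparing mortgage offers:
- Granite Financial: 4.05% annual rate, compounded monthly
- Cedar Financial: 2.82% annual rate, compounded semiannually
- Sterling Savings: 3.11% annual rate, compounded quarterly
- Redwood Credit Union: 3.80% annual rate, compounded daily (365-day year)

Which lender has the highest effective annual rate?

Granite Financial

Granite Financial: (1 + 0.0405/12)^12 − 1 = 4.126%
Cedar Financial: (1 + 0.0282/2)^2 − 1 = 2.840%
Sterling Savings: (1 + 0.0311/4)^4 − 1 = 3.146%
Redwood Credit Union: (1 + 0.0380/365)^365 − 1 = 3.873%
The highest effective annual rate is Granite Financial at 4.126%.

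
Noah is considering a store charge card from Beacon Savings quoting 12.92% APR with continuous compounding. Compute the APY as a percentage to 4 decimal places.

13.7918%

With continuous compounding, EAR = e^0.1292 − 1.
e^0.1292 = 1.137918, so EAR = 0.137918 = 13.7918%.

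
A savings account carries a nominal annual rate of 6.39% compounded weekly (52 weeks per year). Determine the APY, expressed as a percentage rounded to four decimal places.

EAR = (1 + 0.0639/52)^52 − 1.
= (1 + 0.001229)^52 − 1 = 1.065944 − 1 = 6.5944%.

6.5944%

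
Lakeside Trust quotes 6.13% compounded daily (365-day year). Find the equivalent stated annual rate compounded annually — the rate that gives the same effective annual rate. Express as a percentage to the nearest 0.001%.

EAR = (1 + 0.0613/365)^365 − 1 = 0.063212.
Compounded annually, the equivalent nominal rate is the EAR itself: 6.321%.

6.321%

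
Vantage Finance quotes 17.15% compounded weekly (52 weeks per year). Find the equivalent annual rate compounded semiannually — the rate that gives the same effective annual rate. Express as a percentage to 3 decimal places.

EAR = (1 + 0.1715/52)^52 − 1 = 0.186749.
Solve (1 + r/2)^2 = 1.186749: r/2 = 1.186749^(1/2) − 1 = 0.089380, so r = 0.178760 = 17.876%.

17.876%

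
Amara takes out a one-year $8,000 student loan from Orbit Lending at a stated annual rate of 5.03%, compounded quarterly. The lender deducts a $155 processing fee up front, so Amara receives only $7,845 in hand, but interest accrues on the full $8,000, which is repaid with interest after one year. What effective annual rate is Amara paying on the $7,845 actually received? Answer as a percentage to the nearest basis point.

Amount owed after one year: 8,000 × (1 + 0.0503/4)^4 = 8,000 × 1.051257 = $8,410.05.
Effective rate on net proceeds: 8,410.05 / 7,845 − 1 = 0.072027 = 7.20%.

7.20%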